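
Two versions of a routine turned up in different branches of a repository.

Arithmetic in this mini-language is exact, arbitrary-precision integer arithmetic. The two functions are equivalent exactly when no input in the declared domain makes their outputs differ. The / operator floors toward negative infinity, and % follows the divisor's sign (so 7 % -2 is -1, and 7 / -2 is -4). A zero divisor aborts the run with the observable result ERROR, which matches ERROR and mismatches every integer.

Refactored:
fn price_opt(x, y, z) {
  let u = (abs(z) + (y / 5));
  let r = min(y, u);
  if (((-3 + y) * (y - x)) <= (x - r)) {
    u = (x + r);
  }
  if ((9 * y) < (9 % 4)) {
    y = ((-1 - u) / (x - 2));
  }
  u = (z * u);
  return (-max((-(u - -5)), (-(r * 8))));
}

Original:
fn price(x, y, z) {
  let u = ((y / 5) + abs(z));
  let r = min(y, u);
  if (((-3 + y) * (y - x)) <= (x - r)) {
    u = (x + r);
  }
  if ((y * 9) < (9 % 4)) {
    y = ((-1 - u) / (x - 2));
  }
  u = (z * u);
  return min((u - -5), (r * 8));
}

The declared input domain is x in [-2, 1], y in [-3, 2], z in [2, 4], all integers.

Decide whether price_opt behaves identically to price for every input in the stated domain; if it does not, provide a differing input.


Behavior is preserved: although min/max/abs usage differs, the outputs never diverge.
Tracing x=-2, y=1, z=2: price: u=2, then r=1, then (((-3 + y) * (y - x)) <= (x - r)) is true, then u=-1, then ((y * 9) < (9 % 4)) is false, then u=-2, then returns 3 | price_opt: u=2, then r=1, then (((-3 + y) * (y - x)) <= (x - r)) is true, then u=-1, then ((9 * y) < (9 % 4)) is false, then u=-2, then returns 3 — matching result 3.
Sweeping the whole domain (72 inputs) finds no disagreement.
verdict: equivalent


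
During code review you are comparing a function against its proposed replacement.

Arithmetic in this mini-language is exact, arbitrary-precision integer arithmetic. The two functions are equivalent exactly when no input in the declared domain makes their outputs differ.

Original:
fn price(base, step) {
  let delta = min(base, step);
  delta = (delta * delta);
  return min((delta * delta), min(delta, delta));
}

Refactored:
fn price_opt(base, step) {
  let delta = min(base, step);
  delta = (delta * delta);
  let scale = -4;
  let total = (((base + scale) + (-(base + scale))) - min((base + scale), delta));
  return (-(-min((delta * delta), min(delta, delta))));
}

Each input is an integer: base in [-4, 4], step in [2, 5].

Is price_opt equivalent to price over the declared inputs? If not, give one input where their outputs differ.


This is a faithful refactor — arithmetic usage differs, and local variable names differ, and constant usage differs, and min/max/abs usage differs, and statement counts differ, but the computed results match everywhere.
One worked example (base=0, step=5) — price: delta = 0; delta = 0; return 0; price_opt: delta = 0; delta = 0; scale = -4; total = 4; return 0; agreement on 0.
Sweeping the whole domain (36 inputs) finds no disagreement.
verdict: equivalent


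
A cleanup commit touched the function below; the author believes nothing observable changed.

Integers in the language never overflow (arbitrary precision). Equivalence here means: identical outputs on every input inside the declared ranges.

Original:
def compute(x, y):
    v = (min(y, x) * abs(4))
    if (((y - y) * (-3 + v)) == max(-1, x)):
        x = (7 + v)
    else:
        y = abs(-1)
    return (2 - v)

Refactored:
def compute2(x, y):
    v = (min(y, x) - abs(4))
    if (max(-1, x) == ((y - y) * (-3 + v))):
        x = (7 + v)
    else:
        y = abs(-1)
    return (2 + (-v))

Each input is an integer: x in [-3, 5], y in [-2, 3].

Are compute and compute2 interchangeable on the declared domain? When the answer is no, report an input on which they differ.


Not equivalent: x=-3, y=-2 separates them (14 vs 9).
compute: v=-12, then (((y - y) * (-3 + v)) == max(-1, x)) is false, then y=1, then returns 14
compute2: v=-7, then (max(-1, x) == ((y - y) * (-3 + v))) is false, then y=1, then returns 9
verdict: not equivalent; witness: x=-3, y=-2


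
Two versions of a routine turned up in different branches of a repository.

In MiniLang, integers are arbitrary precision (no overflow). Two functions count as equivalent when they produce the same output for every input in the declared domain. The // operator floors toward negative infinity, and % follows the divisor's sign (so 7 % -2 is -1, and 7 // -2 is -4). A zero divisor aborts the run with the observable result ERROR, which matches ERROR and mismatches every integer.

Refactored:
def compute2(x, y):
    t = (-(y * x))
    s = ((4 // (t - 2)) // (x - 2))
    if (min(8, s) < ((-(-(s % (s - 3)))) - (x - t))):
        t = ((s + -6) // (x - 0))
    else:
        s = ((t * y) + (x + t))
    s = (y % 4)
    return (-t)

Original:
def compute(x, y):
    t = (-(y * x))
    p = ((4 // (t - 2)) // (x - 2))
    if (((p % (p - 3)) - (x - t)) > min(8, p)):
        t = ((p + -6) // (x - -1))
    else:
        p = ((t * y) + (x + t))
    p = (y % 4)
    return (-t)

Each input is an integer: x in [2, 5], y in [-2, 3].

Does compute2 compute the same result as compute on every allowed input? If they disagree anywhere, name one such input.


Evaluate both at x=5, y=-2.
compute: t := 10 | p := 0 | (((p % (p - 3)) - (x - t)) > min(8, p)): true | t := -1 | p := 2 | result 1
compute2: t := 10 | s := 0 | (min(8, s) < ((-(-(s % (s - 3)))) - (x - t))): true | t := -2 | s := 2 | result 2
1 vs 2 — the two versions disagree here.
verdict: not equivalent; witness: x=5, y=-2


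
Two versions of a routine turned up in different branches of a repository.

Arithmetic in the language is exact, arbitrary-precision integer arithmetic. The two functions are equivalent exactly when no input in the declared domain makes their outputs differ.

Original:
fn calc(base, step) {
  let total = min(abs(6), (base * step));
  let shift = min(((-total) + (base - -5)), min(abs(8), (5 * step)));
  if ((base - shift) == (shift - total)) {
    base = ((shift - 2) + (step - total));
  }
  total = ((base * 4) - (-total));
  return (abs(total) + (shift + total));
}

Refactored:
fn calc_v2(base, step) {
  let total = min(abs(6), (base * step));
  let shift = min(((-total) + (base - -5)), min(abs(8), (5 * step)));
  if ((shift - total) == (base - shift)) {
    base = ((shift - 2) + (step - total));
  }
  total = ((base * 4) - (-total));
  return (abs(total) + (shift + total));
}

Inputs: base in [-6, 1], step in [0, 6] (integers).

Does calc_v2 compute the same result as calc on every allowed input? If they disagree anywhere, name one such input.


Comparing the listings, the differences include: same computation, different form.
Tracing base=-3, step=0: calc: total = 0; shift = 0; ((base - shift) == (shift - total)) -> false; total = -12; return 0 | calc_v2: total = 0; shift = 0; ((shift - total) == (base - shift)) -> false; total = -12; return 0 — matching result 0.
An exhaustive pass over the 56 declared inputs shows identical outputs.
verdict: equivalent


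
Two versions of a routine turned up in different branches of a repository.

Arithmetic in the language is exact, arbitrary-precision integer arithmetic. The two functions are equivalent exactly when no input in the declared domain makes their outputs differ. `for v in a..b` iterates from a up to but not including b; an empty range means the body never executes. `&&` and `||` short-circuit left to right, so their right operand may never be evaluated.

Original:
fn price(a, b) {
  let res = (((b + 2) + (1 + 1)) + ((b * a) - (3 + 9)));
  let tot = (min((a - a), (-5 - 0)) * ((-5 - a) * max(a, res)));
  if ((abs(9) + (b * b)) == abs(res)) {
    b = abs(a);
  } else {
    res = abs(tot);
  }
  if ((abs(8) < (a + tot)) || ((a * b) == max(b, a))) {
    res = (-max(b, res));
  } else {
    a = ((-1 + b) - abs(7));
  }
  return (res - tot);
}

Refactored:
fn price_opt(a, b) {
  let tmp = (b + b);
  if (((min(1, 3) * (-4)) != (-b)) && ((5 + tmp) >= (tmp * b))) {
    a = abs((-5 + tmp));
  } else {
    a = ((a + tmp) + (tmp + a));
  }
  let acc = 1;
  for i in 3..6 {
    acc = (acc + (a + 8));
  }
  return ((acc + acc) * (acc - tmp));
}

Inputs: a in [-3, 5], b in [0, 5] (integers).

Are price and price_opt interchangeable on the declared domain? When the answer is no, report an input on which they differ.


There is a counterexample at a=-3, b=0: 0 on one side, 3200 on the other.
price: res := -8 | tot := -30 | ((abs(9) + (b * b)) == abs(res)): false | res := 30 | ((abs(8) < (a + tot)) || ((a * b) == max(b, a))): true | res := -30 | result 0
price_opt: tmp := 0 | (((min(1, 3) * (-4)) != (-b)) && ((5 + tmp) >= (tmp * b))): true | a := 5 | acc := 1 | iter i=3: | acc := 14 | iter i=4: | acc := 27 | iter i=5: | acc := 40 | result 3200
verdict: not equivalent; witness: a=-3, b=0


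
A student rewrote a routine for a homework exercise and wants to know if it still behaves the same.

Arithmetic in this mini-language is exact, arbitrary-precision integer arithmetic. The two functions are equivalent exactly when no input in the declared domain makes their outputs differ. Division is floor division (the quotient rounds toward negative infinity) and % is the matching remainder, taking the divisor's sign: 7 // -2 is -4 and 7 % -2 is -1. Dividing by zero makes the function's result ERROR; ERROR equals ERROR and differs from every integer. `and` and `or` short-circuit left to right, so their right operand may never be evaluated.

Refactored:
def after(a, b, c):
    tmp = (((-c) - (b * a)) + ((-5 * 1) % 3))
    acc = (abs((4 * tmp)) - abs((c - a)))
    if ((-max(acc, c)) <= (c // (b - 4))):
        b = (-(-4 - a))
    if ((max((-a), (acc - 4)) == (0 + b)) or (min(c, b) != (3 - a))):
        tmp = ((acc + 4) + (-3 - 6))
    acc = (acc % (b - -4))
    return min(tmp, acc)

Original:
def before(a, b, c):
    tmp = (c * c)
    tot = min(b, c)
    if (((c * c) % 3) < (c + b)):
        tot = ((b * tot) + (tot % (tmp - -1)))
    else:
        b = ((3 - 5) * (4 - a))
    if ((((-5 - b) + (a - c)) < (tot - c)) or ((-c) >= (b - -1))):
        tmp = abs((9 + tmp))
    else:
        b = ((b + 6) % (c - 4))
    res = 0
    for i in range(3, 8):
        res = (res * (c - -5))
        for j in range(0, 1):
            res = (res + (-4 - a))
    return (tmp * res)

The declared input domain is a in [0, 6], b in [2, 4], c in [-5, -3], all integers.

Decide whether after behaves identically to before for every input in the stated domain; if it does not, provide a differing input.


Take a=0, b=2, c=-5.
before: tmp becomes 25; next tot becomes -5; next (((c * c) % 3) < (c + b)) evaluates to false; next b becomes -8; next ((((-5 - b) + (a - c)) < (tot - c)) or ((-c) >= (b - -1))) evaluates to true; next tmp becomes 34; next res becomes 0; next at i=3:; next res becomes 0; next at j=0:; next res becomes -4; next at i=4:; next res becomes 0; next at j=0:; next res becomes -4; next at i=5:; next res becomes 0; next at j=0:; next res becomes -4; next at i=6:; next res becomes 0; next at j=0:; next res becomes -4; next at i=7:; next res becomes 0; next at j=0:; next res becomes -4; next final value -136
after: tmp becomes 6; next acc becomes 19; next ((-max(acc, c)) <= (c // (b - 4))) evaluates to true; next b becomes 4; next ((max((-a), (acc - 4)) == (0 + b)) or (min(c, b) != (3 - a))) evaluates to true; next tmp becomes 14; next acc becomes 3; next final value 3
-136 and 3 differ, so these are not the same function on this domain.
verdict: not equivalent; witness: a=0, b=2, c=-5


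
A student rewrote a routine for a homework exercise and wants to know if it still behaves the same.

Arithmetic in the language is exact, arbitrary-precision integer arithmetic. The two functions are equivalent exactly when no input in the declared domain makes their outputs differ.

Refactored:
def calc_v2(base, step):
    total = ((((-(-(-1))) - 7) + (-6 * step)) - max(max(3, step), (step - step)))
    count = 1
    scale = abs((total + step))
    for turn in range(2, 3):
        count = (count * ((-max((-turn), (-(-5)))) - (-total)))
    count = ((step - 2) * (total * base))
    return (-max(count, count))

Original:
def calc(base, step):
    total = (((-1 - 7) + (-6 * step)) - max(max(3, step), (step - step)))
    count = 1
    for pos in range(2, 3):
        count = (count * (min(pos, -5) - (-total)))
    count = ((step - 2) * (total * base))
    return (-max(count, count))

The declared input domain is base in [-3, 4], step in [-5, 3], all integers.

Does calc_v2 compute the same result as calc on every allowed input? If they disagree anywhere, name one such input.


This is a faithful refactor — local variable names differ, and statement counts differ, and arithmetic usage differs, and min/max/abs usage differs, but the computed results match everywhere.
Tracing base=-2, step=0: calc: total=-11, then count=1, then (pos=2), then count=-16, then count=-44, then returns 44 | calc_v2: total=-11, then count=1, then scale=11, then (turn=2), then count=-16, then count=-44, then returns 44 — matching result 44.
An exhaustive pass over the 72 declared inputs shows identical outputs.
verdict: equivalent


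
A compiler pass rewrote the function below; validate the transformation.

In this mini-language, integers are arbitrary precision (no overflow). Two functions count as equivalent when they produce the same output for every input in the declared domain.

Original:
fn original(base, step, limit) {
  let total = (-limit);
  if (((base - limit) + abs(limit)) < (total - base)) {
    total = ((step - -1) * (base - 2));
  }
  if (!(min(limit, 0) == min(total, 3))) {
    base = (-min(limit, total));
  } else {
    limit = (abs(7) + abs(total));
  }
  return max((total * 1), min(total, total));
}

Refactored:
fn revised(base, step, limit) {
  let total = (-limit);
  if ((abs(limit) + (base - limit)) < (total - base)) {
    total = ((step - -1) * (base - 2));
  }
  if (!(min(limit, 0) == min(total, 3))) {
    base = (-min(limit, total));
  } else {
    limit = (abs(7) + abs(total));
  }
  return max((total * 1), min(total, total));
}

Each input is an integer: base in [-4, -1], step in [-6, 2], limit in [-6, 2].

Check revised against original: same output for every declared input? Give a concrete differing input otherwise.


Differences: same computation, different form — yet all 324 inputs agree.
verdict: equivalent


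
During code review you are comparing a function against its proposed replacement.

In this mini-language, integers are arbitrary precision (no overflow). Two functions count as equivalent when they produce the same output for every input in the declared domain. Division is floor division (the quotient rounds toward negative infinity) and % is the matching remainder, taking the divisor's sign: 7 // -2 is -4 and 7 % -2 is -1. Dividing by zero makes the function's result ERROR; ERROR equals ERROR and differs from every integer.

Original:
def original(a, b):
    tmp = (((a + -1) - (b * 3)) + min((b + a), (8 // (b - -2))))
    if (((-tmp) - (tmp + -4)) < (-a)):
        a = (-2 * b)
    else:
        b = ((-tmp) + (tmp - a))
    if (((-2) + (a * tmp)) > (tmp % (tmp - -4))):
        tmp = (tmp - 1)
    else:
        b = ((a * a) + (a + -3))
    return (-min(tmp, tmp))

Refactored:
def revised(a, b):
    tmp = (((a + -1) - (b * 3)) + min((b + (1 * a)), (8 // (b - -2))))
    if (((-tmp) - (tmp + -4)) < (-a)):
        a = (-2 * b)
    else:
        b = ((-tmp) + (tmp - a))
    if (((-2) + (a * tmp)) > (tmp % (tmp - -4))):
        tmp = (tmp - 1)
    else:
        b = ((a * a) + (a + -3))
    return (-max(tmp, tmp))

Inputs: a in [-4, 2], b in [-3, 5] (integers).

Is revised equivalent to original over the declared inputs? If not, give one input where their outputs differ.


The edit looks behavioral (`min(tmp, tmp)` became `max(tmp, tmp)`), but over these ranges it never changes the outcome.
Spot check at a=-1, b=3 — original: tmp = -10; (((-tmp) - (tmp + -4)) < (-a)) -> false; b = 1; (((-2) + (a * tmp)) > (tmp % (tmp - -4))) -> true; tmp = -11; return 11. revised: tmp = -10; (((-tmp) - (tmp + -4)) < (-a)) -> false; b = 1; (((-2) + (a * tmp)) > (tmp % (tmp - -4))) -> true; tmp = -11; return 11. Both give 11.
Checked all 63 inputs in the declared domain: the outputs agree on every one.
verdict: equivalent


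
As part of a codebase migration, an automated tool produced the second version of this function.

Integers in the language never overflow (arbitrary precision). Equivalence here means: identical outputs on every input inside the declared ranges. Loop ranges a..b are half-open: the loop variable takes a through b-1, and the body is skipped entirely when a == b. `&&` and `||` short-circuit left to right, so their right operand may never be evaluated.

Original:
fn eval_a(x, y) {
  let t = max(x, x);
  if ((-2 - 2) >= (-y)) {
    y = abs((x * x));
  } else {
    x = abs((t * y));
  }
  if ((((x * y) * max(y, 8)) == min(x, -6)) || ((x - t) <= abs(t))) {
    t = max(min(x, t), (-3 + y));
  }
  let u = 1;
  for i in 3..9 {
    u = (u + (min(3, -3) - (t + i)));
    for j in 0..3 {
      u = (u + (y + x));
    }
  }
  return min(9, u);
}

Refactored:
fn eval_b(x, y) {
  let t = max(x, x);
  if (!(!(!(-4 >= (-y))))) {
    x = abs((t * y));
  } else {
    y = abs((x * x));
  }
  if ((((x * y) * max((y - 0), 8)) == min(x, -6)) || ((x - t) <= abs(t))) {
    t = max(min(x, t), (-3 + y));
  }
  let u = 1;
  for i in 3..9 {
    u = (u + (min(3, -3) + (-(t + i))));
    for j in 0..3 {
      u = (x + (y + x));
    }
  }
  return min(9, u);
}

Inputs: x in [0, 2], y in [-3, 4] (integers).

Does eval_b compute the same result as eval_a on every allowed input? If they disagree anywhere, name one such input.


Run the pair on x=0, y=-3.
eval_a: t := 0 | ((-2 - 2) >= (-y)): false | x := 0 | ((((x * y) * max(y, 8)) == min(x, -6)) || ((x - t) <= abs(t))): true | t := 0 | u := 1 | iter i=3: | u := -5 | iter j=0: | u := -8 | iter j=1: | u := -11 | iter j=2: | u := -14 | iter i=4: | u := -21 | iter j=0: | u := -24 | iter j=1: | u := -27 | iter j=2: | u := -30 | iter i=5: | u := -38 | iter j=0: | u := -41 | iter j=1: | u := -44 | iter j=2: | u := -47 | iter i=6: | u := -56 | iter j=0: | u := -59 | iter j=1: | u := -62 | iter j=2: | u := -65 | iter i=7: | u := -75 | iter j=0: | u := -78 | iter j=1: | u := -81 | iter j=2: | u := -84 | iter i=8: | u := -95 | iter j=0: | u := -98 | iter j=1: | u := -101 | iter j=2: | u := -104 | result -104
eval_b: t := 0 | (!(!(!(-4 >= (-y))))): true | x := 0 | ((((x * y) * max((y - 0), 8)) == min(x, -6)) || ((x - t) <= abs(t))): true | t := 0 | u := 1 | iter i=3: | u := -5 | iter j=0: | u := -3 | iter j=1: | u := -3 | iter j=2: | u := -3 | iter i=4: | u := -10 | iter j=0: | u := -3 | iter j=1: | u := -3 | iter j=2: | u := -3 | iter i=5: | u := -11 | iter j=0: | u := -3 | iter j=1: | u := -3 | iter j=2: | u := -3 | iter i=6: | u := -12 | iter j=0: | u := -3 | iter j=1: | u := -3 | iter j=2: | u := -3 | iter i=7: | u := -13 | iter j=0: | u := -3 | iter j=1: | u := -3 | iter j=2: | u := -3 | iter i=8: | u := -14 | iter j=0: | u := -3 | iter j=1: | u := -3 | iter j=2: | u := -3 | result -3
-104 != -3, so the rewrite changes behavior.
verdict: not equivalent; witness: x=0, y=-3


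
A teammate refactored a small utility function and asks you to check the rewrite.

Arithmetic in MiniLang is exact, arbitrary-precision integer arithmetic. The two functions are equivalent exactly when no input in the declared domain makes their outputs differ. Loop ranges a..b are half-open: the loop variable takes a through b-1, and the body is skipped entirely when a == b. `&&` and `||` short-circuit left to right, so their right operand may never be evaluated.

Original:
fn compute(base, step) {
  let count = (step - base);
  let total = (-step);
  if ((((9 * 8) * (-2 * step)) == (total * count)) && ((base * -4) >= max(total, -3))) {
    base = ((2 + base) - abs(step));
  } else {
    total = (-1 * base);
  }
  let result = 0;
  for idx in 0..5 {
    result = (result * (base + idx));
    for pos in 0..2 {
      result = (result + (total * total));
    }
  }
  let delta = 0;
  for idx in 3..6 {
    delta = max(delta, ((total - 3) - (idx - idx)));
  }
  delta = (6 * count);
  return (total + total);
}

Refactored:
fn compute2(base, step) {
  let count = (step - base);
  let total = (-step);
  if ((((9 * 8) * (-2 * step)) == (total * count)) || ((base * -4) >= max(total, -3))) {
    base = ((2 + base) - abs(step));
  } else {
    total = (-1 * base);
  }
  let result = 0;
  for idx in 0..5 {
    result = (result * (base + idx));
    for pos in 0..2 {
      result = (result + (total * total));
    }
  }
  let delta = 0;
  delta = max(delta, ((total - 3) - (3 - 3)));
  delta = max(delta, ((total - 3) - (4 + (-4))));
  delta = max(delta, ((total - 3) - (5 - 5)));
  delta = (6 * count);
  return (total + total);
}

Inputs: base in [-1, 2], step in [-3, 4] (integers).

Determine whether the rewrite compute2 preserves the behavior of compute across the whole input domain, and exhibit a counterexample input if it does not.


Consider the input base=-1, step=-3.
compute: count = -2; total = 3; ((((9 * 8) * (-2 * step)) == (total * count)) && ((base * -4) >= max(total, -3))) -> false; total = 1; result = 0; [idx=0]; result = 0; [pos=0]; result = 1; [pos=1]; result = 2; [idx=1]; result = 0; [pos=0]; result = 1; [pos=1]; result = 2; [idx=2]; result = 2; [pos=0]; result = 3; [pos=1]; result = 4; [idx=3]; result = 8; [pos=0]; result = 9; [pos=1]; result = 10; [idx=4]; result = 30; [pos=0]; result = 31; [pos=1]; result = 32; delta = 0; [idx=3]; delta = 0; [idx=4]; delta = 0; [idx=5]; delta = 0; delta = -12; return 2
compute2: count = -2; total = 3; ((((9 * 8) * (-2 * step)) == (total * count)) || ((base * -4) >= max(total, -3))) -> true; base = -2; result = 0; [idx=0]; result = 0; [pos=0]; result = 9; [pos=1]; result = 18; [idx=1]; result = -18; [pos=0]; result = -9; [pos=1]; result = 0; [idx=2]; result = 0; [pos=0]; result = 9; [pos=1]; result = 18; [idx=3]; result = 18; [pos=0]; result = 27; [pos=1]; result = 36; [idx=4]; result = 72; [pos=0]; result = 81; [pos=1]; result = 90; delta = 0; delta = 0; delta = 0; delta = 0; delta = -12; return 6
2 != 6, so the rewrite changes behavior.
verdict: not equivalent; witness: base=-1, step=-3


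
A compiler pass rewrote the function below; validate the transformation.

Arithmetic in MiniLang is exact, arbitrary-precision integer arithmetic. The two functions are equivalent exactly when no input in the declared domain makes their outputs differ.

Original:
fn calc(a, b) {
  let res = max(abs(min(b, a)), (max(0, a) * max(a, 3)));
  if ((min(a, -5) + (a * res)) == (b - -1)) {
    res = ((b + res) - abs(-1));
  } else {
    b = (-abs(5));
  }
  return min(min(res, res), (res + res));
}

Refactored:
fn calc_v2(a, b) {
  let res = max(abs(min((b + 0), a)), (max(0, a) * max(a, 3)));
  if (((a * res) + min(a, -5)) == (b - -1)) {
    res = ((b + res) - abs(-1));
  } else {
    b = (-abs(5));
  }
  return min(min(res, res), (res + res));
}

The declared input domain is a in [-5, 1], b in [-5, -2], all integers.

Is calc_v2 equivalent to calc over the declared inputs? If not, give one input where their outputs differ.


Behavior is preserved: although arithmetic usage differs; also constant usage differs, the outputs never diverge.
One worked example (a=-5, b=-2) — calc: res = 5; ((min(a, -5) + (a * res)) == (b - -1)) -> false; b = -5; return 5; calc_v2: res = 5; (((a * res) + min(a, -5)) == (b - -1)) -> false; b = -5; return 5; agreement on 5.
Checked all 28 inputs in the declared domain: the outputs agree on every one.
verdict: equivalent


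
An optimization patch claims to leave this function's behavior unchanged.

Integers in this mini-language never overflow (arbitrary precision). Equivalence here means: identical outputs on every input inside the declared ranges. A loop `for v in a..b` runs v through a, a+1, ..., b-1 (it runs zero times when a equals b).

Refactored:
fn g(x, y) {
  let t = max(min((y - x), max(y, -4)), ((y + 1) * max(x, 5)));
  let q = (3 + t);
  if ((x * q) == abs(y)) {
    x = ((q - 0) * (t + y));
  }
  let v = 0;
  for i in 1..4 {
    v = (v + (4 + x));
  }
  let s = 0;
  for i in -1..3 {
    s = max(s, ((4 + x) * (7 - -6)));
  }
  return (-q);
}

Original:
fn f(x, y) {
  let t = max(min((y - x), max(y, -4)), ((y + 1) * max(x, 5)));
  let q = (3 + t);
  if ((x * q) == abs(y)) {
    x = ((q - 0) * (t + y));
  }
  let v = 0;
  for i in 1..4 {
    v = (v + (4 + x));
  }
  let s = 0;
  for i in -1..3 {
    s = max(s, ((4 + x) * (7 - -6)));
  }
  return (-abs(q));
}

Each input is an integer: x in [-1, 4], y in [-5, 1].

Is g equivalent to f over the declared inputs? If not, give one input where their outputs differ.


Consider the input x=-1, y=-5.
f: t=-4, then q=-1, then ((x * q) == abs(y)) is false, then v=0, then (i=1), then v=3, then (i=2), then v=6, then (i=3), then v=9, then s=0, then (i=-1), then s=39, then (i=0), then s=39, then (i=1), then s=39, then (i=2), then s=39, then returns -1
g: t=-4, then q=-1, then ((x * q) == abs(y)) is false, then v=0, then (i=1), then v=3, then (i=2), then v=6, then (i=3), then v=9, then s=0, then (i=-1), then s=39, then (i=0), then s=39, then (i=1), then s=39, then (i=2), then s=39, then returns 1
-1 against 1: the behavior changed.
verdict: not equivalent; witness: x=-1, y=-5


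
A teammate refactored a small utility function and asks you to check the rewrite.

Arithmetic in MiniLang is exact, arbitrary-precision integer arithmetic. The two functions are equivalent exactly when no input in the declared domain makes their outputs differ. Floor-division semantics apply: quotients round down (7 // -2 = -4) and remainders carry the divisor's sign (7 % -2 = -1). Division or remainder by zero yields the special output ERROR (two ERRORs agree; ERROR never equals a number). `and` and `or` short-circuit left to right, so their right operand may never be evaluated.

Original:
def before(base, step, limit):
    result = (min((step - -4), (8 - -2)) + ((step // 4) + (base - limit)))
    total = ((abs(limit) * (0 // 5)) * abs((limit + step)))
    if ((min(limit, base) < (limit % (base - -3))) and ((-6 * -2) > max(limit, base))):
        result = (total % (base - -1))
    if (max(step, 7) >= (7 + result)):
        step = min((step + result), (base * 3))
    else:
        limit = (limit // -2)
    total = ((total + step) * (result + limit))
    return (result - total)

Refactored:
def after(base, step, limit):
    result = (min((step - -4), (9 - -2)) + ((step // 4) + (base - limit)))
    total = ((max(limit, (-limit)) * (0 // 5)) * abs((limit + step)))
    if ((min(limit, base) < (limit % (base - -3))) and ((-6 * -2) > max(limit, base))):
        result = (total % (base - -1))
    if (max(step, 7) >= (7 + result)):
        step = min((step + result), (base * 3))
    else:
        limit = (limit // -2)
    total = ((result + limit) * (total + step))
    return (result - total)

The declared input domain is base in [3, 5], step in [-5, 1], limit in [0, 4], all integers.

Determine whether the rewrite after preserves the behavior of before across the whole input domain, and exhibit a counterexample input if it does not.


Equivalent. The one real change (`8` became `9`) has no effect anywhere in the declared ranges.
Checked all 105 inputs in the declared domain: the outputs agree on every one.
Tracing base=4, step=-5, limit=0: before: result=1, then total=0, then ((min(limit, base) < (limit % (base - -3))) and ((-6 * -2) > max(limit, base))) is false, then (max(step, 7) >= (7 + result)) is false, then limit=0, then total=-5, then returns 6 | after: result=1, then total=0, then ((min(limit, base) < (limit % (base - -3))) and ((-6 * -2) > max(limit, base))) is false, then (max(step, 7) >= (7 + result)) is false, then limit=0, then total=-5, then returns 6 — matching result 6.
verdict: equivalent


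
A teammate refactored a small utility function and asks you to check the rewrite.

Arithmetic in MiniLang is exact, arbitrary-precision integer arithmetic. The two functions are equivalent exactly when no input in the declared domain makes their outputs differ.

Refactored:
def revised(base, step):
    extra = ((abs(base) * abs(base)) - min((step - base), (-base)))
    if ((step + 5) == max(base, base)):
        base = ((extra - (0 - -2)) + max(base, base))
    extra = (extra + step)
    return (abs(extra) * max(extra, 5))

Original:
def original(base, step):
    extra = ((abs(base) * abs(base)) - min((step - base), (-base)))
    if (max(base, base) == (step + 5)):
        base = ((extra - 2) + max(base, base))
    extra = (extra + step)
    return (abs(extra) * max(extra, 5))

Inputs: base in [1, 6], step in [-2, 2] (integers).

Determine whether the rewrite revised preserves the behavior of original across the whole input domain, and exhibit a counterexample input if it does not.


Although arithmetic usage differs, and constant usage differs, 30/30 inputs agree.
verdict: equivalent


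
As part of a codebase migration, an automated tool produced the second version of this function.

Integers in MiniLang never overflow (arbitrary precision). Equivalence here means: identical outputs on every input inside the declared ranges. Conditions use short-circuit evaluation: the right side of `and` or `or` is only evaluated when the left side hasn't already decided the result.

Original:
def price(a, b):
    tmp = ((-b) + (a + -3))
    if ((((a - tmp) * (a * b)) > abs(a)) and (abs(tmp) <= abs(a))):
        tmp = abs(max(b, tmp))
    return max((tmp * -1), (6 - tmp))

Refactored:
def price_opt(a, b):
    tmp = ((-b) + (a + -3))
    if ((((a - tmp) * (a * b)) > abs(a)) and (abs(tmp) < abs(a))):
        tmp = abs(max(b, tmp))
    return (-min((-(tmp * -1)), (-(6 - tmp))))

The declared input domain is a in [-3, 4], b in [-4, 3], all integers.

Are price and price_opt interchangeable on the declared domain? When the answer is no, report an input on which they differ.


Run the pair on a=2, b=1.
price: tmp = -2; ((((a - tmp) * (a * b)) > abs(a)) and (abs(tmp) <= abs(a))) -> true; tmp = 1; return 5
price_opt: tmp = -2; ((((a - tmp) * (a * b)) > abs(a)) and (abs(tmp) < abs(a))) -> false; return 8
5 and 8 differ, so these are not the same function on this domain.
verdict: not equivalent; witness: a=2, b=1


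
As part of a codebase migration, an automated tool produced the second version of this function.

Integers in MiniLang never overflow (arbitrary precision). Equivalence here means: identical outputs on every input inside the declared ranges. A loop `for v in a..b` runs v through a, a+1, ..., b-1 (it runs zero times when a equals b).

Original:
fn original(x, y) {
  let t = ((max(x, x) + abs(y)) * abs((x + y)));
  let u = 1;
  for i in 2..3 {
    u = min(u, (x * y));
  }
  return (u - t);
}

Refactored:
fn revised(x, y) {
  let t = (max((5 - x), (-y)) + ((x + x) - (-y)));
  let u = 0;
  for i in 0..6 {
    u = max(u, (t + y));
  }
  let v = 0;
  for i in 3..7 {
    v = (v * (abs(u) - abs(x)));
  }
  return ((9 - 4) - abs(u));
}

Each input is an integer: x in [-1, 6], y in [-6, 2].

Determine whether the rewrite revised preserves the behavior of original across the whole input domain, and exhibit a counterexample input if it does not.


The rewrite breaks on x=-1, y=-6, where the results are -34 and 5.
original: t = 35; u = 1; [i=2]; u = 1; return -34
revised: t = -2; u = 0; [i=0]; u = 0; [i=1]; u = 0; [i=2]; u = 0; [i=3]; u = 0; [i=4]; u = 0; [i=5]; u = 0; v = 0; [i=3]; v = 0; [i=4]; v = 0; [i=5]; v = 0; [i=6]; v = 0; return 5
verdict: not equivalent; witness: x=-1, y=-6


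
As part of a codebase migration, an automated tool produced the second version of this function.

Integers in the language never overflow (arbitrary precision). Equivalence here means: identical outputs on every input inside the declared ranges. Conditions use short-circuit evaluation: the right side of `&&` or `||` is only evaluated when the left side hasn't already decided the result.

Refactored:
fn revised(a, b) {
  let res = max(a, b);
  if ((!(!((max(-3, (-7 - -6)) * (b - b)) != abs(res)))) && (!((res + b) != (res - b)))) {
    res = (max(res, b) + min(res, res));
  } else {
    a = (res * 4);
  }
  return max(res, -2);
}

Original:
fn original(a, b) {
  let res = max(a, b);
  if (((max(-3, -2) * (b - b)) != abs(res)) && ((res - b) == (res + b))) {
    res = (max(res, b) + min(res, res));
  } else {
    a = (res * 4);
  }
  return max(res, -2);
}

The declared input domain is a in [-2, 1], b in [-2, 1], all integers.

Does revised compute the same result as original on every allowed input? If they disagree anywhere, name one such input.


Equivalent. There is a behavioral-looking edit here, yet the outcome never shifts on this domain.
Sweeping the whole domain (16 inputs) finds no disagreement.
Spot check at a=-2, b=-1 — original: res becomes -1; next (((max(-3, -2) * (b - b)) != abs(res)) && ((res - b) == (res + b))) evaluates to false; next a becomes -4; next final value -1. revised: res becomes -1; next ((!(!((max(-3, (-7 - -6)) * (b - b)) != abs(res)))) && (!((res + b) != (res - b)))) evaluates to false; next a becomes -4; next final value -1. Both give -1.
verdict: equivalent


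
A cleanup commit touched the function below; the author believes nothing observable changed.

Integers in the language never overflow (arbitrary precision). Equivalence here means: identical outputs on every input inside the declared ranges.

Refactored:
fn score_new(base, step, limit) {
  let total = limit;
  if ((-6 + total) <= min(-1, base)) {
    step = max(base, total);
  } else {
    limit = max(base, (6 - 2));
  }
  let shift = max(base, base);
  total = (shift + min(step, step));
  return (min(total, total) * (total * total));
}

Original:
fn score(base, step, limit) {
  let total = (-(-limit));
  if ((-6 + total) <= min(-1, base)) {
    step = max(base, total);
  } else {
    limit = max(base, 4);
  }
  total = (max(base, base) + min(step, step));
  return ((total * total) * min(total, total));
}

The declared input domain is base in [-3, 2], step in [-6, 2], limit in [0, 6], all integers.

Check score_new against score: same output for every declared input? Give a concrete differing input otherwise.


The two are interchangeable: statement counts differ; also local variable names differ; also constant usage differs; also arithmetic usage differs, and every declared input agrees.
One worked example (base=2, step=1, limit=5) — score: total=5, then ((-6 + total) <= min(-1, base)) is true, then step=5, then total=7, then returns 343; score_new: total=5, then ((-6 + total) <= min(-1, base)) is true, then step=5, then shift=2, then total=7, then returns 343; agreement on 343.
Across all 378 domain points the two functions coincide.
verdict: equivalent


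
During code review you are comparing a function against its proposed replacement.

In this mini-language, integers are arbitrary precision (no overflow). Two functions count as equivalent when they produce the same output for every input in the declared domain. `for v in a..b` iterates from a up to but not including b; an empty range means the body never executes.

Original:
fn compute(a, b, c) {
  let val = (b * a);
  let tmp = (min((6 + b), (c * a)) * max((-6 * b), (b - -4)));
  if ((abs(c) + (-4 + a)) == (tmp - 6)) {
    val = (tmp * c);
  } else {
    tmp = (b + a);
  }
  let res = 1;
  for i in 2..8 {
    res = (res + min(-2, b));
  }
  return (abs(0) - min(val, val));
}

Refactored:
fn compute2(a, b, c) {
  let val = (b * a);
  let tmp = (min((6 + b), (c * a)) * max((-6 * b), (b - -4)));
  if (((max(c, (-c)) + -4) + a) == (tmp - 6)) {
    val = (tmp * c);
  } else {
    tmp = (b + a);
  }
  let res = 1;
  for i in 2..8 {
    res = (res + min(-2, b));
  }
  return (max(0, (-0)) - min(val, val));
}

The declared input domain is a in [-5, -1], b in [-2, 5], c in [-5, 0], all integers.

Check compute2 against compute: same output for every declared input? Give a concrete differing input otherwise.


Changes here: min/max/abs usage differs; constant usage differs; the full 240-point sweep finds no disagreement.
verdict: equivalent


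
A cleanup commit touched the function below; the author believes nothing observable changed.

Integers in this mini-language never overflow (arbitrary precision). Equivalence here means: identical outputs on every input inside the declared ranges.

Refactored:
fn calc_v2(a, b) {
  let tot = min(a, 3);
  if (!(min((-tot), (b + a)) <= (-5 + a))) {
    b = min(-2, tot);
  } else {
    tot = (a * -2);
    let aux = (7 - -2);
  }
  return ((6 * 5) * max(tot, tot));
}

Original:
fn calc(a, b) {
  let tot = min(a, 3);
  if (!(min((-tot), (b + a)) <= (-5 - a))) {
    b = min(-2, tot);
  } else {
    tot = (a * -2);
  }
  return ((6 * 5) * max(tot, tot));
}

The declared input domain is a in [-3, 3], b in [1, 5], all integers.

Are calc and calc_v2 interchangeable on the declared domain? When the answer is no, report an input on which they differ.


Not equivalent: a=-3, b=1 separates them (180 vs -90).
calc: tot = -3; (!(min((-tot), (b + a)) <= (-5 - a))) -> false; tot = 6; return 180
calc_v2: tot = -3; (!(min((-tot), (b + a)) <= (-5 + a))) -> true; b = -3; return -90
verdict: not equivalent; witness: a=-3, b=1


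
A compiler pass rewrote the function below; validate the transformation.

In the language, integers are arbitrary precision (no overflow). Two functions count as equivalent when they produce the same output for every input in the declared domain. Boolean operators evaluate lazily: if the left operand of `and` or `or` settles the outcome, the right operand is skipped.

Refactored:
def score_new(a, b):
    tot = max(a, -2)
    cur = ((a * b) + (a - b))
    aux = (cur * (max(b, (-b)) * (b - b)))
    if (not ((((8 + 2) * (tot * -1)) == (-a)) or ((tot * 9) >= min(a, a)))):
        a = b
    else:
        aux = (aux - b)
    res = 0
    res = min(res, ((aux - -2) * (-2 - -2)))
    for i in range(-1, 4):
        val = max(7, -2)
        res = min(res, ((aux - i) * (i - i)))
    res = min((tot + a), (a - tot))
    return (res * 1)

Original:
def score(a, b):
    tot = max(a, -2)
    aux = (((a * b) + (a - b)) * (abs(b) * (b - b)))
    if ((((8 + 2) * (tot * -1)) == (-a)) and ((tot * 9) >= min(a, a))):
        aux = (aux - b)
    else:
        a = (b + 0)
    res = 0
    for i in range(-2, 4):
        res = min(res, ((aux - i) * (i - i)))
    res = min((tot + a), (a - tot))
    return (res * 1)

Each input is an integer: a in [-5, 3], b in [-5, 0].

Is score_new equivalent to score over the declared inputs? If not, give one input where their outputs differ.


a=1, b=-5 yields -6 from score but 0 from score_new.
verdict: not equivalent; witness: a=1, b=-5


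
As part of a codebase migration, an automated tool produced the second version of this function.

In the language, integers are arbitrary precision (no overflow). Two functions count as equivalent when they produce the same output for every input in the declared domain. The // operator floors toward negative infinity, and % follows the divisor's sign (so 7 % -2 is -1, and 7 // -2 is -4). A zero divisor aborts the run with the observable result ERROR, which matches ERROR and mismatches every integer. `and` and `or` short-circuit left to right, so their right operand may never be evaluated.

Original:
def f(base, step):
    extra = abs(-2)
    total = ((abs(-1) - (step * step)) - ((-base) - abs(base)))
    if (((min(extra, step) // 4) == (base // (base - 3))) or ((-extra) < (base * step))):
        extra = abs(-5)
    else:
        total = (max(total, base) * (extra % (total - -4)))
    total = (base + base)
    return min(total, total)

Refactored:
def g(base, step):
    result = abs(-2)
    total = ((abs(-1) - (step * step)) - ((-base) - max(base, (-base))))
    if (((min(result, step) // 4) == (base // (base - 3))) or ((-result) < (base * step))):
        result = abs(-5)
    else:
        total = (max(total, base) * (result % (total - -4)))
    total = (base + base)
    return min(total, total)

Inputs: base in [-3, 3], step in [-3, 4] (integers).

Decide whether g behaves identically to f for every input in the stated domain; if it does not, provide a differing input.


Reading the diff, among the changes: local variable names differ, and min/max/abs usage differs.
As a probe, take base=-1, step=2: f runs extra=2, then total=-3, then (((min(extra, step) // 4) == (base // (base - 3))) or ((-extra) < (base * step))) is true, then extra=5, then total=-2, then returns -2; g runs result=2, then total=-3, then (((min(result, step) // 4) == (base // (base - 3))) or ((-result) < (base * step))) is true, then result=5, then total=-2, then returns -2; both end at -2.
Sweeping the whole domain (56 inputs) finds no disagreement.
verdict: equivalent
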